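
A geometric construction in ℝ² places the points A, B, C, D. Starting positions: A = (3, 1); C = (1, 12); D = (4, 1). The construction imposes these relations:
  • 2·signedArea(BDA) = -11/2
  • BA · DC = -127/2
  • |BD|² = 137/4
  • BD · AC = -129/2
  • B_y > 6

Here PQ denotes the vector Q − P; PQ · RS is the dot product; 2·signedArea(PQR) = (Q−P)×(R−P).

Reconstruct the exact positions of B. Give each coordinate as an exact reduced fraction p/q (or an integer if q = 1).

1. B_x = 2  [BD · AC = -129/2 ∩ BA · DC = -127/2]
2. B_y = 13/2  [BD · AC = -129/2 ∩ BA · DC = -127/2]
   → B = (2, 13/2)

B = (2, 13/2)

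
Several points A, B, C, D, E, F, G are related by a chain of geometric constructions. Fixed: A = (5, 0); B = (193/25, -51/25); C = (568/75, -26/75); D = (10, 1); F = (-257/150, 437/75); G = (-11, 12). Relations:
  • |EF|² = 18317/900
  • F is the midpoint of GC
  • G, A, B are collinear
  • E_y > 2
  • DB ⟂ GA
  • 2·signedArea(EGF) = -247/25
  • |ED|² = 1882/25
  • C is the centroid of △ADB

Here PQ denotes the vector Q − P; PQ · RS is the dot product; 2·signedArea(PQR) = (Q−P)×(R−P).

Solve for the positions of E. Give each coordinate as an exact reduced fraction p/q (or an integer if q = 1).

1. E_x = 37/25  [line 463/75·x + 1393/150·y + -2524/75 = 0 ∩ |ED|² = 1882/25]
2. E_y = 66/25  [line 463/75·x + 1393/150·y + -2524/75 = 0 ∩ |ED|² = 1882/25]
   → E = (37/25, 66/25)

E = (37/25, 66/25)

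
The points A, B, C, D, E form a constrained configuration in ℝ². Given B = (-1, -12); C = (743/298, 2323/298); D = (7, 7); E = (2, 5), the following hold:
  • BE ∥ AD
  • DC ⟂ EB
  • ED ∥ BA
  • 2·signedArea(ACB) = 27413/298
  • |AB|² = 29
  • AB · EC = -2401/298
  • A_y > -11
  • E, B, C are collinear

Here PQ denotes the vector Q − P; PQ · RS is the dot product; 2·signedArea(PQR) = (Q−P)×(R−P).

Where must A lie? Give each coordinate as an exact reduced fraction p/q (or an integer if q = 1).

A = (4, -10)

1. A_x = 4  [BE ∥ AD ∩ ED ∥ BA]
2. A_y = -10  [BE ∥ AD ∩ ED ∥ BA]
   → A = (4, -10)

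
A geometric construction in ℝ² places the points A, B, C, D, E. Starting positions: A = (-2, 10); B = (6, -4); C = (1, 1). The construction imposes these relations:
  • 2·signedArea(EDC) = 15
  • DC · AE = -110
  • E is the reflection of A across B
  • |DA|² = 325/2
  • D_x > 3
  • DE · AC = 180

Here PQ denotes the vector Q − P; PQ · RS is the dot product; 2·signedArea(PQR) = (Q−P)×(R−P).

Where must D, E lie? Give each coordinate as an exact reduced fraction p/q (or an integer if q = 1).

D = (7/2, -3/2)
E = (14, -18)

1. E_x = 14  [E is the reflection of A across B]
2. E_y = -18  [E is the reflection of A across B]
   → E = (14, -18)
3. D_x = 7/2  [DE · AC = 180 ∩ DC · AE = -110]
4. D_y = -3/2  [DE · AC = 180 ∩ DC · AE = -110]
   → D = (7/2, -3/2)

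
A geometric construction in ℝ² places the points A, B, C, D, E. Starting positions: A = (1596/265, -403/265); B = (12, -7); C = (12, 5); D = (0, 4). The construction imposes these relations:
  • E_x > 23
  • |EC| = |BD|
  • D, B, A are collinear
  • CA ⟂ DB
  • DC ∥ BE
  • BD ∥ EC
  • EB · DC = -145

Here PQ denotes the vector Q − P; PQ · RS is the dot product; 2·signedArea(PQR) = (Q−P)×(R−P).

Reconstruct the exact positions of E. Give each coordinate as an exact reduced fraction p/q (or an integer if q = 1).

1. E_x = 24  [BD ∥ EC ∩ DC ∥ BE]
2. E_y = -6  [BD ∥ EC ∩ DC ∥ BE]
   → E = (24, -6)

E = (24, -6)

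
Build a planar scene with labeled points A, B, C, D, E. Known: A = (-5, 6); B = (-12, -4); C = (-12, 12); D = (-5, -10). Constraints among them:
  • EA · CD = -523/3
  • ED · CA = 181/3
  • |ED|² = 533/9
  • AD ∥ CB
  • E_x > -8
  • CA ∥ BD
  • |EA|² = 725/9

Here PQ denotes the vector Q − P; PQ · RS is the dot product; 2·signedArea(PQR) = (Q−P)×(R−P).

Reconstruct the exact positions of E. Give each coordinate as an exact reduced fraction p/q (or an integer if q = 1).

E = (-22/3, -8/3)

1. E_x = -22/3  [EA · CD = -523/3 ∩ ED · CA = 181/3]
2. E_y = -8/3  [EA · CD = -523/3 ∩ ED · CA = 181/3]
   → E = (-22/3, -8/3)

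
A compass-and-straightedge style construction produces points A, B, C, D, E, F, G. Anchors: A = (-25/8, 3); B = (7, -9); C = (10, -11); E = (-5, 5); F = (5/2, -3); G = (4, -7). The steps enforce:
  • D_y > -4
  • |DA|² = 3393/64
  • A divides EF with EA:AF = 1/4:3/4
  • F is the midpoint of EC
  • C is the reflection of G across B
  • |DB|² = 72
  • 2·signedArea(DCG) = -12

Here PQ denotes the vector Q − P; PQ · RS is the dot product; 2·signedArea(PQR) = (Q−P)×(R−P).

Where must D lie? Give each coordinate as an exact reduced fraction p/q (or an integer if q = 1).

D = (1, -3)

1. D_x = 1  [line -4·x + -6·y + -14 = 0 ∩ |DB|² = 72]
2. D_y = -3  [line -4·x + -6·y + -14 = 0 ∩ |DB|² = 72]
   → D = (1, -3)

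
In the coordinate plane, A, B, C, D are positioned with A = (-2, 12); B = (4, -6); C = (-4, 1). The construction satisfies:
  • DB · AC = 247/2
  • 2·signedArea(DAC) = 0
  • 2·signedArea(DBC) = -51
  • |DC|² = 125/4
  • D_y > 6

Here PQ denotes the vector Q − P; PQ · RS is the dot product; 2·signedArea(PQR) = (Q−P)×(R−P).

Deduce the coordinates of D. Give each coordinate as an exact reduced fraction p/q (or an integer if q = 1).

D = (-3, 13/2)

1. D_x = -3  [2·signedArea(DAC) = 0 ∩ 2·signedArea(DBC) = -51]
2. D_y = 13/2  [2·signedArea(DAC) = 0 ∩ 2·signedArea(DBC) = -51]
   → D = (-3, 13/2)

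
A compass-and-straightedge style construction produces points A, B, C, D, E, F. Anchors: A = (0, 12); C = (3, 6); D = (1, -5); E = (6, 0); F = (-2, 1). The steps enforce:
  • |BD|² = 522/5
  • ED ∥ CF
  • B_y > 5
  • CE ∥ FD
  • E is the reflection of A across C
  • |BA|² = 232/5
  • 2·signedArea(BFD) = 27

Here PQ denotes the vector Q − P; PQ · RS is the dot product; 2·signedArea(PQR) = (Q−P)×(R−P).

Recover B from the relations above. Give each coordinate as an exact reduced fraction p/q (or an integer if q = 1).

B = (2/5, 26/5)

1. B_x = 2/5  [line 6·x + 3·y + -18 = 0 ∩ |BD|² = 522/5]
2. B_y = 26/5  [line 6·x + 3·y + -18 = 0 ∩ |BD|² = 522/5]
   → B = (2/5, 26/5)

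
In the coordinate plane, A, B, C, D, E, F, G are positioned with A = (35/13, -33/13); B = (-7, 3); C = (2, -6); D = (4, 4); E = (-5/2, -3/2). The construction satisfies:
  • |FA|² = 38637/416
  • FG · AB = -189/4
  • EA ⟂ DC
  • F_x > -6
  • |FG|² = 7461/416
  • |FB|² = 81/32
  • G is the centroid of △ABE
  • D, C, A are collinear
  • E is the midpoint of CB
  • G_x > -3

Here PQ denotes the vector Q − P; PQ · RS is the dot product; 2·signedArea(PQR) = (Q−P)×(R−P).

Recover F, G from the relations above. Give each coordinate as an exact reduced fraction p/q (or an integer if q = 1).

1. G_x = -59/26  [G is the centroid of △ABE]
2. G_y = -9/26  [G is the centroid of △ABE]
   → G = (-59/26, -9/26)
3. F_x = -47/8  [line 126/13·x + -72/13·y + 3501/52 = 0 ∩ |FG|² = 7461/416]
4. F_y = 15/8  [line 126/13·x + -72/13·y + 3501/52 = 0 ∩ |FG|² = 7461/416]
   → F = (-47/8, 15/8)

F = (-47/8, 15/8)
G = (-59/26, -9/26)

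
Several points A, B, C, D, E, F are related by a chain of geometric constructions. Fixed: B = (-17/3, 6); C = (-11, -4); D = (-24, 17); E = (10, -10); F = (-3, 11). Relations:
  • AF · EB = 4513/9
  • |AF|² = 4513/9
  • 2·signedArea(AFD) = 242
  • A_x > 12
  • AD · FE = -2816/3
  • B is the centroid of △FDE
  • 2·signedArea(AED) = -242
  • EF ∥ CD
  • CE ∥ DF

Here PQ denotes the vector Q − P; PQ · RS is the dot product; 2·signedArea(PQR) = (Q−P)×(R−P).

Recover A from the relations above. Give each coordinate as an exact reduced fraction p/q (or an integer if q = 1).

A = (38/3, -5)

1. A_x = 38/3  [AD · FE = -2816/3 ∩ 2·signedArea(AFD) = 242]
2. A_y = -5  [AD · FE = -2816/3 ∩ 2·signedArea(AFD) = 242]
   → A = (38/3, -5)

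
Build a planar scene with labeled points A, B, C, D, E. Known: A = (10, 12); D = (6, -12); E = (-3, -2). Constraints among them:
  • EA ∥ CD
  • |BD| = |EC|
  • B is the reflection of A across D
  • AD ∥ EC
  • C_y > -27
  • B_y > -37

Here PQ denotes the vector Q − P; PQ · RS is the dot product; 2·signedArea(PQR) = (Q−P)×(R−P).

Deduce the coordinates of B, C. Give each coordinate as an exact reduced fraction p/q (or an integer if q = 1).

1. B_x = 2  [B is the reflection of A across D]
2. B_y = -36  [B is the reflection of A across D]
   → B = (2, -36)
3. C_x = -7  [EA ∥ CD ∩ AD ∥ EC]
4. C_y = -26  [EA ∥ CD ∩ AD ∥ EC]
   → C = (-7, -26)

B = (2, -36)
C = (-7, -26)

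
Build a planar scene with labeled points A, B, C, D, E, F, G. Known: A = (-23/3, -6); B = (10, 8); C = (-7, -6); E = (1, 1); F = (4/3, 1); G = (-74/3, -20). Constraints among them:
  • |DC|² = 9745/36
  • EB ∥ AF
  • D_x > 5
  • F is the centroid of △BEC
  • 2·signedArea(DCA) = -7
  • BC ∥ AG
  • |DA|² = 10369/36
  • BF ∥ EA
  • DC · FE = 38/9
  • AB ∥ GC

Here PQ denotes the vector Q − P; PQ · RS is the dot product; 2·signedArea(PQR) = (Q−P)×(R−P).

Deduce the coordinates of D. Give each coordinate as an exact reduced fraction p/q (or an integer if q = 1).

1. D_x = 17/3  [2·signedArea(DCA) = -7 ∩ DC · FE = 38/9]
2. D_y = 9/2  [2·signedArea(DCA) = -7 ∩ DC · FE = 38/9]
   → D = (17/3, 9/2)

D = (17/3, 9/2)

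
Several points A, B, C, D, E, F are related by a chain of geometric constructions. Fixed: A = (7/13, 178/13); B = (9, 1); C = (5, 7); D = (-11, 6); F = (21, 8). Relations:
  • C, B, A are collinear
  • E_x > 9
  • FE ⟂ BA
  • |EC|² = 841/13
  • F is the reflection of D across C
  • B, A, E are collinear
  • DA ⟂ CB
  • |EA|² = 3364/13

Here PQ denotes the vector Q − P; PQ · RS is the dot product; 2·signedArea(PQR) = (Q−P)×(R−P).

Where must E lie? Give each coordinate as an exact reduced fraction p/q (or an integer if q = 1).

1. E_x = 123/13  [B, A, E are collinear ∩ FE ⟂ BA]
2. E_y = 4/13  [B, A, E are collinear ∩ FE ⟂ BA]
   → E = (123/13, 4/13)

E = (123/13, 4/13)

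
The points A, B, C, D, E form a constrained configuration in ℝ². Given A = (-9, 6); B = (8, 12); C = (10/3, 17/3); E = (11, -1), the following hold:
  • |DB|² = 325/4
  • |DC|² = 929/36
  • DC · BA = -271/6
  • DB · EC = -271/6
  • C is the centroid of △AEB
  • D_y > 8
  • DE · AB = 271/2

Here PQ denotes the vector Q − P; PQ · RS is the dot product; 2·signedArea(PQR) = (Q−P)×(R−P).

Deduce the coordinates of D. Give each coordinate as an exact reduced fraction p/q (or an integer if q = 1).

D = (-1/2, 9)

1. D_x = -1/2  [DE · AB = 271/2 ∩ DB · EC = -271/6]
2. D_y = 9  [DE · AB = 271/2 ∩ DB · EC = -271/6]
   → D = (-1/2, 9)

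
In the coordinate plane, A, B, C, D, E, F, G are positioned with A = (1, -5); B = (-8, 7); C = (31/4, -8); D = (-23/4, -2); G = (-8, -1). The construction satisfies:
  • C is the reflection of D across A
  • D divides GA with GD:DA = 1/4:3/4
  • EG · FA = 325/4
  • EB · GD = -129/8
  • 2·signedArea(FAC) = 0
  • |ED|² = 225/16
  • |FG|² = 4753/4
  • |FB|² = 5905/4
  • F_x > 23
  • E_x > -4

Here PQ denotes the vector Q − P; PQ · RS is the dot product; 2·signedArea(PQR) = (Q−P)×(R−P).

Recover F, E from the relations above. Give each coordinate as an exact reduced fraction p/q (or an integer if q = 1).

1. F_x = 47/2  [line 3·x + 27/4·y + 123/4 = 0 ∩ |FG|² = 4753/4]
2. F_y = -15  [line 3·x + 27/4·y + 123/4 = 0 ∩ |FG|² = 4753/4]
   → F = (47/2, -15)
3. E_x = -7/2  [line -9/4·x + 1·y + -71/8 = 0 ∩ |ED|² = 225/16]
4. E_y = 1  [line -9/4·x + 1·y + -71/8 = 0 ∩ |ED|² = 225/16]
   → E = (-7/2, 1)

E = (-7/2, 1)
F = (47/2, -15)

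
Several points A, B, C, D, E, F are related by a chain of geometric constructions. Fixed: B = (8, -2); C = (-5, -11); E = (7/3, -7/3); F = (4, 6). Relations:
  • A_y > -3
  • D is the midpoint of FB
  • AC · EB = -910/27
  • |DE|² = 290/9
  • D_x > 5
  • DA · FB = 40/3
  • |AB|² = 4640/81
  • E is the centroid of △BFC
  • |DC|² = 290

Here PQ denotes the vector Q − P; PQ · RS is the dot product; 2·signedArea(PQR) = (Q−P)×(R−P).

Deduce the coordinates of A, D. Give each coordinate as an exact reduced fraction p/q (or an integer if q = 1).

A = (4/9, -22/9)
D = (6, 2)

1. A_x = 4/9  [line -17/3·x + -1/3·y + 46/27 = 0 ∩ |AB|² = 4640/81]
2. A_y = -22/9  [line -17/3·x + -1/3·y + 46/27 = 0 ∩ |AB|² = 4640/81]
   → A = (4/9, -22/9)
3. D_x = 6  [D is the midpoint of FB]
4. D_y = 2  [D is the midpoint of FB]
   → D = (6, 2)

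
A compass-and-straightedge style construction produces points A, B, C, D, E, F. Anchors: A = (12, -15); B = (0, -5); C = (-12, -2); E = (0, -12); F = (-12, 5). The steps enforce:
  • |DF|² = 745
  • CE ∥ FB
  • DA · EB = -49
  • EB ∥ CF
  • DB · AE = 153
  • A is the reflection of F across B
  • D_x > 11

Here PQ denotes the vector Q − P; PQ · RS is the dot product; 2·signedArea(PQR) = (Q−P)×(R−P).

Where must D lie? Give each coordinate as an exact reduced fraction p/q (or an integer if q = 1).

D = (12, -8)

1. D_x = 12  [DB · AE = 153 ∩ DA · EB = -49]
2. D_y = -8  [DB · AE = 153 ∩ DA · EB = -49]
   → D = (12, -8)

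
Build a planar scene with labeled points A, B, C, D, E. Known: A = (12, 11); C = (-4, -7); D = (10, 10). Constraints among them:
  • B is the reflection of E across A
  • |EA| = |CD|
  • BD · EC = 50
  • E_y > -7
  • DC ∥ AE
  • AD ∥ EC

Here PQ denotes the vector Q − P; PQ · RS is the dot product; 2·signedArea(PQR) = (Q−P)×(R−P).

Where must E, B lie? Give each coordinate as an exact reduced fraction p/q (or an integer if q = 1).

B = (26, 28)
E = (-2, -6)

1. E_x = -2  [AD ∥ EC ∩ DC ∥ AE]
2. E_y = -6  [AD ∥ EC ∩ DC ∥ AE]
   → E = (-2, -6)
3. B_x = 26  [B is the reflection of E across A]
4. B_y = 28  [B is the reflection of E across A]
   → B = (26, 28)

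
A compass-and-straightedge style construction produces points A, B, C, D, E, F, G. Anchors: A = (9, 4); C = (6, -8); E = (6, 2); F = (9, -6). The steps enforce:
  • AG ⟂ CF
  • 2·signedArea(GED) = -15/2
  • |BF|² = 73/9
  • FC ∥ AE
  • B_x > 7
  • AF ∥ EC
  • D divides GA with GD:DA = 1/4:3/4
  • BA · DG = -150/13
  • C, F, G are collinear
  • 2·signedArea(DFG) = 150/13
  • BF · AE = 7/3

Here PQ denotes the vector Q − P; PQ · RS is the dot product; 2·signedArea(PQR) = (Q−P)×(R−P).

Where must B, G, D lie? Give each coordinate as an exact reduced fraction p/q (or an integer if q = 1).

B = (8, -10/3)
D = (162/13, -31/26)
G = (177/13, -38/13)

1. G_x = 177/13  [C, F, G are collinear ∩ AG ⟂ CF]
2. G_y = -38/13  [C, F, G are collinear ∩ AG ⟂ CF]
   → G = (177/13, -38/13)
3. D_x = 162/13  [D divides GA with GD:DA = 1/4:3/4]
4. D_y = -31/26  [D divides GA with GD:DA = 1/4:3/4]
   → D = (162/13, -31/26)
5. B_x = 8  [BF · AE = 7/3 ∩ BA · DG = -150/13]
6. B_y = -10/3  [BF · AE = 7/3 ∩ BA · DG = -150/13]
   → B = (8, -10/3)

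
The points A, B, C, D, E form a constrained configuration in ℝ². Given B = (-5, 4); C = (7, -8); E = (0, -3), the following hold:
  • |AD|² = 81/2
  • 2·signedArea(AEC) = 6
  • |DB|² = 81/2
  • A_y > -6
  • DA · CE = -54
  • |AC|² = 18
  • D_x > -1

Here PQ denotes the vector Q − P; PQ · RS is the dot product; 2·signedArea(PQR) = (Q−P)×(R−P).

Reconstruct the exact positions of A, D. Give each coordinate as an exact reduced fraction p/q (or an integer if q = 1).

A = (4, -5)
D = (-1/2, -1/2)

1. A_x = 4  [line 5·x + 7·y + 15 = 0 ∩ |AC|² = 18]
2. A_y = -5  [line 5·x + 7·y + 15 = 0 ∩ |AC|² = 18]
   → A = (4, -5)
3. D_x = -1/2  [line 7·x + -5·y + 1 = 0 ∩ |AD|² = 81/2]
4. D_y = -1/2  [line 7·x + -5·y + 1 = 0 ∩ |AD|² = 81/2]
   → D = (-1/2, -1/2)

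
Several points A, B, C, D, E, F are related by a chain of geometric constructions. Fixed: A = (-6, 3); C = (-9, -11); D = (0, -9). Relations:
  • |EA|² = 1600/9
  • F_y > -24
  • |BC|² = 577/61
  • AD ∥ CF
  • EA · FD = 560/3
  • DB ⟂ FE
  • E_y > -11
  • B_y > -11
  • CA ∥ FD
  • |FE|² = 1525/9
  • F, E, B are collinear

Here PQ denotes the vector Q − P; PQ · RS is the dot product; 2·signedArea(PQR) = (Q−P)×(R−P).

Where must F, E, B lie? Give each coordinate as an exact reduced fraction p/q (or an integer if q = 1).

B = (-1824/305, -3177/305)
E = (-6, -31/3)
F = (-3, -23)

1. F_x = -3  [CA ∥ FD ∩ AD ∥ CF]
2. F_y = -23  [CA ∥ FD ∩ AD ∥ CF]
   → F = (-3, -23)
3. E_x = -6  [line -3·x + -14·y + -488/3 = 0 ∩ |FE|² = 1525/9]
4. E_y = -31/3  [line -3·x + -14·y + -488/3 = 0 ∩ |FE|² = 1525/9]
   → E = (-6, -31/3)
5. B_x = -1824/305  [F, E, B are collinear ∩ DB ⟂ FE]
6. B_y = -3177/305  [F, E, B are collinear ∩ DB ⟂ FE]
   → B = (-1824/305, -3177/305)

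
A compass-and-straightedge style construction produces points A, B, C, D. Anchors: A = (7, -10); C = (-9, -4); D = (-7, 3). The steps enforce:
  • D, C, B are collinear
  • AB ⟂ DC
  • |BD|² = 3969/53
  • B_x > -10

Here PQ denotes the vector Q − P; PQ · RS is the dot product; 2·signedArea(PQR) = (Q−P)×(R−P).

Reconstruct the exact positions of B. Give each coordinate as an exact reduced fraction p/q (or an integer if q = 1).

B = (-497/53, -282/53)

1. B_x = -497/53  [D, C, B are collinear ∩ AB ⟂ DC]
2. B_y = -282/53  [D, C, B are collinear ∩ AB ⟂ DC]
   → B = (-497/53, -282/53)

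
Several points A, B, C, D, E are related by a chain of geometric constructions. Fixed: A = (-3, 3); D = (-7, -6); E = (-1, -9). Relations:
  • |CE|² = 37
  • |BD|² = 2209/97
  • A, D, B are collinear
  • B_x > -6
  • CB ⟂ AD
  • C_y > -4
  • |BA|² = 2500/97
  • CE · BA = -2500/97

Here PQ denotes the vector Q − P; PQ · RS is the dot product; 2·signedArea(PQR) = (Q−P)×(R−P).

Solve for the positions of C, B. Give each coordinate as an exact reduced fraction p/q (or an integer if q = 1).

1. B_x = -491/97  [line 9·x + -4·y + 39 = 0 ∩ |BD|² = 2209/97]
2. B_y = -159/97  [line 9·x + -4·y + 39 = 0 ∩ |BD|² = 2209/97]
   → B = (-491/97, -159/97)
3. C_x = -2  [line -200/97·x + -450/97·y + -1750/97 = 0 ∩ |CE|² = 37]
4. C_y = -3  [line -200/97·x + -450/97·y + -1750/97 = 0 ∩ |CE|² = 37]
   → C = (-2, -3)

B = (-491/97, -159/97)
C = (-2, -3)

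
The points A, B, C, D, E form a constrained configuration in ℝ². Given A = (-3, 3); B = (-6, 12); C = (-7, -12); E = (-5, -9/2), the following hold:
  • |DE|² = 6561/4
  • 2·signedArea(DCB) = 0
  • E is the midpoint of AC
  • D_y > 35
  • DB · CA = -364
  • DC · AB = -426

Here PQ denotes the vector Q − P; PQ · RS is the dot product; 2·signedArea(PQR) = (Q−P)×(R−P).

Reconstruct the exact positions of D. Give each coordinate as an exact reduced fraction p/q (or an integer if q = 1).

D = (-5, 36)

1. D_x = -5  [2·signedArea(DCB) = 0 ∩ DC · AB = -426]
2. D_y = 36  [2·signedArea(DCB) = 0 ∩ DC · AB = -426]
   → D = (-5, 36)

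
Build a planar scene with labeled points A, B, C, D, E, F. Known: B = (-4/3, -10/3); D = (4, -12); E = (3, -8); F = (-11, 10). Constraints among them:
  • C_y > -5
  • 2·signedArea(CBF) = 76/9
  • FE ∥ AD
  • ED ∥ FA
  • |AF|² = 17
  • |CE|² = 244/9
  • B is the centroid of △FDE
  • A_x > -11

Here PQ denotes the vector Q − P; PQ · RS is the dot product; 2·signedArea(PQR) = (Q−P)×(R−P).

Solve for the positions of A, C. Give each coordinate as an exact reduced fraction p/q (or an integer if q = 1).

A = (-10, 6)
C = (-1, -14/3)

1. A_x = -10  [FE ∥ AD ∩ ED ∥ FA]
2. A_y = 6  [FE ∥ AD ∩ ED ∥ FA]
   → A = (-10, 6)
3. C_x = -1  [line -40/3·x + -29/3·y + -526/9 = 0 ∩ |CE|² = 244/9]
4. C_y = -14/3  [line -40/3·x + -29/3·y + -526/9 = 0 ∩ |CE|² = 244/9]
   → C = (-1, -14/3)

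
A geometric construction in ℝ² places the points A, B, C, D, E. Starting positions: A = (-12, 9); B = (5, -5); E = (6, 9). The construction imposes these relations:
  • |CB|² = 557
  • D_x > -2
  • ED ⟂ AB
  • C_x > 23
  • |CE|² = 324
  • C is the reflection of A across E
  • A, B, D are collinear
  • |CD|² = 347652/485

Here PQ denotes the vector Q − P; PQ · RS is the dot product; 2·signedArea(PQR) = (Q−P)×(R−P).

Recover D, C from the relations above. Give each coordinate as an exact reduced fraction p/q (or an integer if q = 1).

C = (24, 9)
D = (-618/485, 81/485)

1. D_x = -618/485  [A, B, D are collinear ∩ ED ⟂ AB]
2. D_y = 81/485  [A, B, D are collinear ∩ ED ⟂ AB]
   → D = (-618/485, 81/485)
3. C_x = 24  [C is the reflection of A across E]
4. C_y = 9  [C is the reflection of A across E]
   → C = (24, 9)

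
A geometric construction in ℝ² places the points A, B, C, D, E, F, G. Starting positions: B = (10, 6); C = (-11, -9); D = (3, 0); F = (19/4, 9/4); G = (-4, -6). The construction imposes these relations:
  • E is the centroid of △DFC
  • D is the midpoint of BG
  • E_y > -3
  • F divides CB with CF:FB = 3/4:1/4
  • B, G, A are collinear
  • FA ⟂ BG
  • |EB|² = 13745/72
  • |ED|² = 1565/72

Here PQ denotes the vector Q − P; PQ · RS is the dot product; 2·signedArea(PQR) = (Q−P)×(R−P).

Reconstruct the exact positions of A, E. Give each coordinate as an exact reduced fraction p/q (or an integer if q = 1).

1. A_x = 1741/340  [B, G, A are collinear ∩ FA ⟂ BG]
2. A_y = 309/170  [B, G, A are collinear ∩ FA ⟂ BG]
   → A = (1741/340, 309/170)
3. E_x = -13/12  [E is the centroid of △DFC]
4. E_y = -9/4  [E is the centroid of △DFC]
   → E = (-13/12, -9/4)

A = (1741/340, 309/170)
E = (-13/12, -9/4)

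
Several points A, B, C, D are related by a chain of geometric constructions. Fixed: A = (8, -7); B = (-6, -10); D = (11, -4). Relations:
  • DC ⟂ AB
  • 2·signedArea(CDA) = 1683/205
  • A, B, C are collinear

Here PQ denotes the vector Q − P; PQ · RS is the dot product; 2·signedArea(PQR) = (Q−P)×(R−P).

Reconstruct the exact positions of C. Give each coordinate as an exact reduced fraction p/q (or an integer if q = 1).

1. C_x = 2354/205  [A, B, C are collinear ∩ DC ⟂ AB]
2. C_y = -1282/205  [A, B, C are collinear ∩ DC ⟂ AB]
   → C = (2354/205, -1282/205)

C = (2354/205, -1282/205)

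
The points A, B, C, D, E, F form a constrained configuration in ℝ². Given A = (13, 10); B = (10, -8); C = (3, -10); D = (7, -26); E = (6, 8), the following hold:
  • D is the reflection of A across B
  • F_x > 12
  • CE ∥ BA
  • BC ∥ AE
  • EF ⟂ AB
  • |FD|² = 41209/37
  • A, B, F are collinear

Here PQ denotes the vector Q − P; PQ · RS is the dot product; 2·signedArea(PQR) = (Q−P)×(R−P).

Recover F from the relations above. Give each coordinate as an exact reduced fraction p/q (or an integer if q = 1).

1. F_x = 462/37  [A, B, F are collinear ∩ EF ⟂ AB]
2. F_y = 256/37  [A, B, F are collinear ∩ EF ⟂ AB]
   → F = (462/37, 256/37)

F = (462/37, 256/37)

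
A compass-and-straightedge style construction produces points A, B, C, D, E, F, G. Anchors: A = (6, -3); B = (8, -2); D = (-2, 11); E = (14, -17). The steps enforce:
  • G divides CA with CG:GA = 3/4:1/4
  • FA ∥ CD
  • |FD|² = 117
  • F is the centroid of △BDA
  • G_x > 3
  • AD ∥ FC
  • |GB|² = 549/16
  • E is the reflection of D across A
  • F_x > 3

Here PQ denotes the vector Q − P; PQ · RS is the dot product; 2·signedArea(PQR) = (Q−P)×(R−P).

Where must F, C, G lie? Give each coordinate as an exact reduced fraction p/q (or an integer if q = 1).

C = (-4, 16)
F = (4, 2)
G = (7/2, 7/4)

1. F_x = 4  [F is the centroid of △BDA]
2. F_y = 2  [F is the centroid of △BDA]
   → F = (4, 2)
3. C_x = -4  [FA ∥ CD ∩ AD ∥ FC]
4. C_y = 16  [FA ∥ CD ∩ AD ∥ FC]
   → C = (-4, 16)
5. G_x = 7/2  [G divides CA with CG:GA = 3/4:1/4]
6. G_y = 7/4  [G divides CA with CG:GA = 3/4:1/4]
   → G = (7/2, 7/4)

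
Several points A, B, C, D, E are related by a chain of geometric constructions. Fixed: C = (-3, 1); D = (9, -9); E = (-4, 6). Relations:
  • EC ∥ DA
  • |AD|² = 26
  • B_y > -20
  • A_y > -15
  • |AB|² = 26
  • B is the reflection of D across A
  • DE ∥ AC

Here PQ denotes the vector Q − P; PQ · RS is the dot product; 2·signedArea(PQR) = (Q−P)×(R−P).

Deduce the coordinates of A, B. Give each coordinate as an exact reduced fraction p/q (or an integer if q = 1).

1. A_x = 10  [DE ∥ AC ∩ EC ∥ DA]
2. A_y = -14  [DE ∥ AC ∩ EC ∥ DA]
   → A = (10, -14)
3. B_x = 11  [B is the reflection of D across A]
4. B_y = -19  [B is the reflection of D across A]
   → B = (11, -19)

A = (10, -14)
B = (11, -19)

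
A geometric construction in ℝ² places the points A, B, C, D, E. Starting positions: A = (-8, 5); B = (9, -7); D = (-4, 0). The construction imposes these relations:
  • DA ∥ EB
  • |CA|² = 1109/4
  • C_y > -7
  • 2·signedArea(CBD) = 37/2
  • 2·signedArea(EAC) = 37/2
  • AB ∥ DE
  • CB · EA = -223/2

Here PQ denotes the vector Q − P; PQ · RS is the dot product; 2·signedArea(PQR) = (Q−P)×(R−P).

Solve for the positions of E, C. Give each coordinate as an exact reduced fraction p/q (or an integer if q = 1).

C = (9/2, -6)
E = (13, -12)

1. E_x = 13  [DA ∥ EB ∩ AB ∥ DE]
2. E_y = -12  [DA ∥ EB ∩ AB ∥ DE]
   → E = (13, -12)
3. C_x = 9/2  [CB · EA = -223/2 ∩ 2·signedArea(CBD) = 37/2]
4. C_y = -6  [CB · EA = -223/2 ∩ 2·signedArea(CBD) = 37/2]
   → C = (9/2, -6)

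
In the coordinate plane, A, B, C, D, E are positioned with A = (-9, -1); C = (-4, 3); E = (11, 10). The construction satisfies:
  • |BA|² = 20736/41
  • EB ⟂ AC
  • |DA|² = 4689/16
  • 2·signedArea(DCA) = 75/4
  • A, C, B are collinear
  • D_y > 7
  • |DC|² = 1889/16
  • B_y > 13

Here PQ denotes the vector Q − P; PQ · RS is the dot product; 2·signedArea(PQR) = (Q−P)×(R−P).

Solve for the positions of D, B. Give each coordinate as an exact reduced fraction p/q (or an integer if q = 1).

1. D_x = 6  [line 4·x + -5·y + 49/4 = 0 ∩ |DA|² = 4689/16]
2. D_y = 29/4  [line 4·x + -5·y + 49/4 = 0 ∩ |DA|² = 4689/16]
   → D = (6, 29/4)
3. B_x = 351/41  [A, C, B are collinear ∩ EB ⟂ AC]
4. B_y = 535/41  [A, C, B are collinear ∩ EB ⟂ AC]
   → B = (351/41, 535/41)

B = (351/41, 535/41)
D = (6, 29/4)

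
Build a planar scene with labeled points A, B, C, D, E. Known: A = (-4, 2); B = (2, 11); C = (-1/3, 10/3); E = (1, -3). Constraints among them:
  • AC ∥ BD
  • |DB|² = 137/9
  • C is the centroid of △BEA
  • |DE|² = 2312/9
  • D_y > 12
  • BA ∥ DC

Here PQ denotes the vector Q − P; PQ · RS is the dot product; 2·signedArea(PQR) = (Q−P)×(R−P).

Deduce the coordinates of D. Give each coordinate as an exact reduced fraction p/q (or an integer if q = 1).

1. D_x = 17/3  [BA ∥ DC ∩ AC ∥ BD]
2. D_y = 37/3  [BA ∥ DC ∩ AC ∥ BD]
   → D = (17/3, 37/3)

D = (17/3, 37/3)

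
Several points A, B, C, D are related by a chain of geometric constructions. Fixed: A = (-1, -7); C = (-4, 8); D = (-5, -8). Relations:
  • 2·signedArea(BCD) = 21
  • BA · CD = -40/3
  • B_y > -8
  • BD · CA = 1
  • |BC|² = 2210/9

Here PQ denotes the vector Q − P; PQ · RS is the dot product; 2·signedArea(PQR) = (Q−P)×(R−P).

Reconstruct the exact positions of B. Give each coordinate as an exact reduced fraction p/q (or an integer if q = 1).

1. B_x = -11/3  [2·signedArea(BCD) = 21 ∩ BD · CA = 1]
2. B_y = -23/3  [2·signedArea(BCD) = 21 ∩ BD · CA = 1]
   → B = (-11/3, -23/3)

B = (-11/3, -23/3)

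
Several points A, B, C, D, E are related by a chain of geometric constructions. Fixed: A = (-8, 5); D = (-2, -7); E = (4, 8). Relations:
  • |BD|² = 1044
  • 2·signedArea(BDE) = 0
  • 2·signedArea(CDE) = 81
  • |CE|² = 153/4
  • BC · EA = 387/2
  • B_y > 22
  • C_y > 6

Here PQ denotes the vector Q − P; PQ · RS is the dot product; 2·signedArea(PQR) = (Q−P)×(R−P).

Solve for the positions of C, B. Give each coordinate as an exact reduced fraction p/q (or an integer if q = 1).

B = (10, 23)
C = (-2, 13/2)

1. B_x = 10  [line -15·x + 6·y + 12 = 0 ∩ |BD|² = 1044]
2. B_y = 23  [line -15·x + 6·y + 12 = 0 ∩ |BD|² = 1044]
   → B = (10, 23)
3. C_x = -2  [2·signedArea(CDE) = 81 ∩ BC · EA = 387/2]
4. C_y = 13/2  [2·signedArea(CDE) = 81 ∩ BC · EA = 387/2]
   → C = (-2, 13/2)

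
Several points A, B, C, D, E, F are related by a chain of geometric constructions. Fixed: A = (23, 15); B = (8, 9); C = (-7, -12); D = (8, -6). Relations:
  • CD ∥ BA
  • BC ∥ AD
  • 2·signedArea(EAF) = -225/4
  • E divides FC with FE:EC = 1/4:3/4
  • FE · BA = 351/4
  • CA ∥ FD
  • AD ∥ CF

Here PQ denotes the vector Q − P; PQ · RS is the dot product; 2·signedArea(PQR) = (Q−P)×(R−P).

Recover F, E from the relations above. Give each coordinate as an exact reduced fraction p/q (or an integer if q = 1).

E = (-73/4, -111/4)
F = (-22, -33)

1. F_x = -22  [CA ∥ FD ∩ AD ∥ CF]
2. F_y = -33  [CA ∥ FD ∩ AD ∥ CF]
   → F = (-22, -33)
3. E_x = -73/4  [E divides FC with FE:EC = 1/4:3/4]
4. E_y = -111/4  [E divides FC with FE:EC = 1/4:3/4]
   → E = (-73/4, -111/4)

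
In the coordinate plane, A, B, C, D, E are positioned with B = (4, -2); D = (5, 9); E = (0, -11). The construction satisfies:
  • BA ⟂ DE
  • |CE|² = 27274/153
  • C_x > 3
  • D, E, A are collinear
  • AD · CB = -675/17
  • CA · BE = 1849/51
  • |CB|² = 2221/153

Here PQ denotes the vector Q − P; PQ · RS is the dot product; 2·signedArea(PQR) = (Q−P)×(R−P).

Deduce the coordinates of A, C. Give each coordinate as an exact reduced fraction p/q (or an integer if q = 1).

A = (40/17, -27/17)
C = (193/51, 92/51)

1. A_x = 40/17  [D, E, A are collinear ∩ BA ⟂ DE]
2. A_y = -27/17  [D, E, A are collinear ∩ BA ⟂ DE]
   → A = (40/17, -27/17)
3. C_x = 193/51  [CA · BE = 1849/51 ∩ AD · CB = -675/17]
4. C_y = 92/51  [CA · BE = 1849/51 ∩ AD · CB = -675/17]
   → C = (193/51, 92/51)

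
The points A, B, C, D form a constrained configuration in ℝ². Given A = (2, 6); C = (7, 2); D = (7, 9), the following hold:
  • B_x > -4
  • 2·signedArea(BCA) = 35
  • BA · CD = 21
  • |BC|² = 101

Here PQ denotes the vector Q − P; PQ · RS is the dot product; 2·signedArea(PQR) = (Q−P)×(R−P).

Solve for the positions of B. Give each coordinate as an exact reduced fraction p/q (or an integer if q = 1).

1. B_x = -3  [2·signedArea(BCA) = 35 ∩ BA · CD = 21]
2. B_y = 3  [2·signedArea(BCA) = 35 ∩ BA · CD = 21]
   → B = (-3, 3)

B = (-3, 3)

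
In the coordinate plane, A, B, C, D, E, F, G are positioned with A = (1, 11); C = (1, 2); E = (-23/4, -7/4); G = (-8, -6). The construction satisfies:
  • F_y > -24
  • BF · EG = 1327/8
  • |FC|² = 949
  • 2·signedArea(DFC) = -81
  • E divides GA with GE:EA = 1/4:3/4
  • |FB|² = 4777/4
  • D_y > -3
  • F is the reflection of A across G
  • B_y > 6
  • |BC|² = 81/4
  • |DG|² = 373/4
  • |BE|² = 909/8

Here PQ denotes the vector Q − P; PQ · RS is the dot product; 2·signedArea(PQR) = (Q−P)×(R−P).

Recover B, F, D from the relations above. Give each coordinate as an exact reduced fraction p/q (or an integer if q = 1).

1. F_x = -17  [F is the reflection of A across G]
2. F_y = -23  [F is the reflection of A across G]
   → F = (-17, -23)
3. D_x = 1  [line -25·x + 18·y + 70 = 0 ∩ |DG|² = 373/4]
4. D_y = -5/2  [line -25·x + 18·y + 70 = 0 ∩ |DG|² = 373/4]
   → D = (1, -5/2)
5. B_x = 1  [line 9/4·x + 17/4·y + -239/8 = 0 ∩ |BC|² = 81/4]
6. B_y = 13/2  [line 9/4·x + 17/4·y + -239/8 = 0 ∩ |BC|² = 81/4]
   → B = (1, 13/2)

B = (1, 13/2)
D = (1, -5/2)
F = (-17, -23)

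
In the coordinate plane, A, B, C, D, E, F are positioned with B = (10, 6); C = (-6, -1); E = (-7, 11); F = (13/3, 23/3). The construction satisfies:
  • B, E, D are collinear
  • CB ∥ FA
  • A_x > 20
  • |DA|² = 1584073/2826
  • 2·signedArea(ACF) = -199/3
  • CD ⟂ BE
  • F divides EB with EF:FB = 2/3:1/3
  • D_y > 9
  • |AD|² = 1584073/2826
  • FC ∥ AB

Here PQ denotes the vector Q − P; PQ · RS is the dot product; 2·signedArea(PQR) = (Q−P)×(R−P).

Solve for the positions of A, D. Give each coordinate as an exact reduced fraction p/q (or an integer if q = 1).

1. A_x = 61/3  [FC ∥ AB ∩ CB ∥ FA]
2. A_y = 44/3  [FC ∥ AB ∩ CB ∥ FA]
   → A = (61/3, 44/3)
3. D_x = -889/314  [B, E, D are collinear ∩ CD ⟂ BE]
4. D_y = 3069/314  [B, E, D are collinear ∩ CD ⟂ BE]
   → D = (-889/314, 3069/314)

A = (61/3, 44/3)
D = (-889/314, 3069/314)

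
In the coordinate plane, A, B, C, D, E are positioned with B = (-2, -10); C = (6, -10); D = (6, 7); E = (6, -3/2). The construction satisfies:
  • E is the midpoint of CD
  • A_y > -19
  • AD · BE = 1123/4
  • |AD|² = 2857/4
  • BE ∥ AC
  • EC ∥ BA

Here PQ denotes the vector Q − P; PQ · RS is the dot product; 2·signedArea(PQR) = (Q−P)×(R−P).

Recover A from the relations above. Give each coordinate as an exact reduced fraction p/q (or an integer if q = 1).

A = (-2, -37/2)

1. A_x = -2  [BE ∥ AC ∩ EC ∥ BA]
2. A_y = -37/2  [BE ∥ AC ∩ EC ∥ BA]
   → A = (-2, -37/2)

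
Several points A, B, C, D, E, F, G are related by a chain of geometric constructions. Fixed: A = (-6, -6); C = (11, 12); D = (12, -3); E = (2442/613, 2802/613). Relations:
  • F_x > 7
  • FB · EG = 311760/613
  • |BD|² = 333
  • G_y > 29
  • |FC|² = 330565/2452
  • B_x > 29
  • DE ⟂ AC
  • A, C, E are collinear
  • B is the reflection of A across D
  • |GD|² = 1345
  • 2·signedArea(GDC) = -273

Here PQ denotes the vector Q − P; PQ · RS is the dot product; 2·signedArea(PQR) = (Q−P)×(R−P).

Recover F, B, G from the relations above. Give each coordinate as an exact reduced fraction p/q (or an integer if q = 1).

B = (30, 0)
F = (4899/613, 963/1226)
G = (28, 30)

1. B_x = 30  [B is the reflection of A across D]
2. B_y = 0  [B is the reflection of A across D]
   → B = (30, 0)
3. G_x = 28  [line -15·x + -1·y + 450 = 0 ∩ |GD|² = 1345]
4. G_y = 30  [line -15·x + -1·y + 450 = 0 ∩ |GD|² = 1345]
   → G = (28, 30)
5. F_x = 4899/613  [line -14722/613·x + -15588/613·y + 129900/613 = 0 ∩ |FC|² = 330565/2452]
6. F_y = 963/1226  [line -14722/613·x + -15588/613·y + 129900/613 = 0 ∩ |FC|² = 330565/2452]
   → F = (4899/613, 963/1226)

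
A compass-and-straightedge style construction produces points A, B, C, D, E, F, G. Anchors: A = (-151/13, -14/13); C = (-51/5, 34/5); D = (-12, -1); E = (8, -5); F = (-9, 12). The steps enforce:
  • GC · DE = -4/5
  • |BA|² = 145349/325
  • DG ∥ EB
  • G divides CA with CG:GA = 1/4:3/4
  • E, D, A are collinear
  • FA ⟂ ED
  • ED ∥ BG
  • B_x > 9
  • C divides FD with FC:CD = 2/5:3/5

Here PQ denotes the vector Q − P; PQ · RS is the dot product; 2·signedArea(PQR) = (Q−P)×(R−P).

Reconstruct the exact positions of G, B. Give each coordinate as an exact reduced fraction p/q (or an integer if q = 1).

B = (614/65, 54/65)
G = (-686/65, 314/65)

1. G_x = -686/65  [G divides CA with CG:GA = 1/4:3/4]
2. G_y = 314/65  [G divides CA with CG:GA = 1/4:3/4]
   → G = (-686/65, 314/65)
3. B_x = 614/65  [ED ∥ BG ∩ DG ∥ EB]
4. B_y = 54/65  [ED ∥ BG ∩ DG ∥ EB]
   → B = (614/65, 54/65)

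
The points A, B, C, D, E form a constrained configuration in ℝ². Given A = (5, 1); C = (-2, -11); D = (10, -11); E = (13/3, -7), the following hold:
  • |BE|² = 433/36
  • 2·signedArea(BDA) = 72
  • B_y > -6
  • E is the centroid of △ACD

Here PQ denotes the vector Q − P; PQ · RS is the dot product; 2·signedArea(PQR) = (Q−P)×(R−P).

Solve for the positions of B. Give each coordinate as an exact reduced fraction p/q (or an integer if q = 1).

1. B_x = 3/2  [line -12·x + -5·y + -7 = 0 ∩ |BE|² = 433/36]
2. B_y = -5  [line -12·x + -5·y + -7 = 0 ∩ |BE|² = 433/36]
   → B = (3/2, -5)

B = (3/2, -5)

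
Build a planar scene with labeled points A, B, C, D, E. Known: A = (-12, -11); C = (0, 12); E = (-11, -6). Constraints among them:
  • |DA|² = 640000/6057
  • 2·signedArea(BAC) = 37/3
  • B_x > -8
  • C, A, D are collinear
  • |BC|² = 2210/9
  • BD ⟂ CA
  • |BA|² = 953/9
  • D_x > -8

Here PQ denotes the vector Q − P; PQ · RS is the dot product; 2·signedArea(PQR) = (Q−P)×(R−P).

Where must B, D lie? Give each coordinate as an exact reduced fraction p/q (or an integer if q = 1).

1. B_x = -23/3  [line -23·x + 12·y + -469/3 = 0 ∩ |BA|² = 953/9]
2. B_y = -5/3  [line -23·x + 12·y + -469/3 = 0 ∩ |BA|² = 953/9]
   → B = (-23/3, -5/3)
3. D_x = -4876/673  [C, A, D are collinear ∩ BD ⟂ CA]
4. D_y = -3809/2019  [C, A, D are collinear ∩ BD ⟂ CA]
   → D = (-4876/673, -3809/2019)

B = (-23/3, -5/3)
D = (-4876/673, -3809/2019)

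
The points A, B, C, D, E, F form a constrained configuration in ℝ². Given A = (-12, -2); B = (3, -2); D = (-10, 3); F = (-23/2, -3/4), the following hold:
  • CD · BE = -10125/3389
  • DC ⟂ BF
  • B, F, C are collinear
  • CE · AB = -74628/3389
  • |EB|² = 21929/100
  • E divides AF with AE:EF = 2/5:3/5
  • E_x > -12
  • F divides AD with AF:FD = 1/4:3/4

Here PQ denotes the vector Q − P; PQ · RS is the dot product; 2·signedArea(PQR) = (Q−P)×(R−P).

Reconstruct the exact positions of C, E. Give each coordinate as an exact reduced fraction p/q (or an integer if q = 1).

1. C_x = -35015/3389  [B, F, C are collinear ∩ DC ⟂ BF]
2. C_y = -2883/3389  [B, F, C are collinear ∩ DC ⟂ BF]
   → C = (-35015/3389, -2883/3389)
3. E_x = -59/5  [E divides AF with AE:EF = 2/5:3/5]
4. E_y = -3/2  [E divides AF with AE:EF = 2/5:3/5]
   → E = (-59/5, -3/2)

C = (-35015/3389, -2883/3389)
E = (-59/5, -3/2)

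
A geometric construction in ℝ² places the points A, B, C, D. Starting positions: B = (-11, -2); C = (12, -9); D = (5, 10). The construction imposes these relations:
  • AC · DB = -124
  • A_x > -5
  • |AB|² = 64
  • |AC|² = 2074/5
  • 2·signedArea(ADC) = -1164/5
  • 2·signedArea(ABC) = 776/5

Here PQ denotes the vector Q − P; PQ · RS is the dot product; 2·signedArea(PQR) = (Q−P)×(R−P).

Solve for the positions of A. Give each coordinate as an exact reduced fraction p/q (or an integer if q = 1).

A = (-23/5, 14/5)

1. A_x = -23/5  [2·signedArea(ADC) = -1164/5 ∩ 2·signedArea(ABC) = 776/5]
2. A_y = 14/5  [2·signedArea(ADC) = -1164/5 ∩ 2·signedArea(ABC) = 776/5]
   → A = (-23/5, 14/5)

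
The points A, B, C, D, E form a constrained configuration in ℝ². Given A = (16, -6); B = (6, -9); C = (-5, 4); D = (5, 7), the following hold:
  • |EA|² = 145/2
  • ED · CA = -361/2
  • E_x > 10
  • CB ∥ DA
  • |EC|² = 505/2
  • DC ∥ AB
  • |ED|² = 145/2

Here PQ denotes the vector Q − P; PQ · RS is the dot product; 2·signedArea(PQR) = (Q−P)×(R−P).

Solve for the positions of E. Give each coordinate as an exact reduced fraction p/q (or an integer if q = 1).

E = (21/2, 1/2)

1. E_x = 21/2  [line -21·x + 10·y + 431/2 = 0 ∩ |EA|² = 145/2]
2. E_y = 1/2  [line -21·x + 10·y + 431/2 = 0 ∩ |EA|² = 145/2]
   → E = (21/2, 1/2)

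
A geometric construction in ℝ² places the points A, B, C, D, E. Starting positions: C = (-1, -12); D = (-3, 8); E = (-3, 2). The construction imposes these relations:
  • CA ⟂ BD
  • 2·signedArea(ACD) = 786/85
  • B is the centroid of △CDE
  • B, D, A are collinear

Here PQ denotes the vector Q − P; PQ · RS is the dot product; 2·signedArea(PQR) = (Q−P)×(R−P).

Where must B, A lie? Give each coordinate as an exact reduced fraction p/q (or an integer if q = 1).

1. B_x = -7/3  [B is the centroid of △CDE]
2. B_y = -2/3  [B is the centroid of △CDE]
   → B = (-7/3, -2/3)
3. A_x = -124/85  [B, D, A are collinear ∩ CA ⟂ BD]
4. A_y = -1023/85  [B, D, A are collinear ∩ CA ⟂ BD]
   → A = (-124/85, -1023/85)

A = (-124/85, -1023/85)
B = (-7/3, -2/3)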